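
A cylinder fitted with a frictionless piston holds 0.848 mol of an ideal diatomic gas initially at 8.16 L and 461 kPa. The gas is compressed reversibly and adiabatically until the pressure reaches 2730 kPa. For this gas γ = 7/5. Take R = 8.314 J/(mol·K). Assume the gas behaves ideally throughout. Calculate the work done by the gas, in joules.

-6230 J

T₁ = P₁V₁/(nR) = 461×8.16/(0.848×8.314) = 534 K.
Adiabatic: T₂/T₁ = (P₂/P₁)^((γ−1)/γ) ⇒ T₂ = 534×(5.92)^0.286 = 887 K; V₂ = 2.29 L.
ΔU = nCvΔT = 0.848×20.8×(887−534) = 6230 J.
Q = 0 for an adiabatic process, so W = −ΔU = -6230 J.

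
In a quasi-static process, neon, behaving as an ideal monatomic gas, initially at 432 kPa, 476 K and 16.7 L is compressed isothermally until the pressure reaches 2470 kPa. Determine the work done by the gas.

-12600 J

n = P₁V₁/(RT₁) = 432×16.7/(8.314×476) = 1.82 mol.
Isothermal: T stays 476 K; PV = const ⇒ V₂ = 2.92 L, P₂ = 2470 kPa.
W = nRT ln(V₂/V₁) = 1.82×8.314×476×ln(0.175) = -12600 J.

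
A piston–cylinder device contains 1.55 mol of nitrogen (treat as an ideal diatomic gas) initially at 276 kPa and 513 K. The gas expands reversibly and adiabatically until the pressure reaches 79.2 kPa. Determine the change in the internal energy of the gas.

-4960 J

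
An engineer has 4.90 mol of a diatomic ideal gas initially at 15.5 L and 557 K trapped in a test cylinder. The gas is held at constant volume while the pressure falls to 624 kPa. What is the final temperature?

P₁ = nRT₁/V₁ = 4.90×8.314×557/15.5 = 1460 kPa.
Isochoric: V stays 15.5 L; P/T = const ⇒ T₂ = 237 K, P₂ = 624 kPa.

237 K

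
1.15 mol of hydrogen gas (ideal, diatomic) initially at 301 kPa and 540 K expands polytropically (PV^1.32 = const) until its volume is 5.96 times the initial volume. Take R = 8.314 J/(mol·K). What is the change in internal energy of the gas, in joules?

V₁ = nRT₁/P₁ = 1.15×8.314×540/301 = 17.2 L.
Polytropic n=1.32: T₂ = T₁(V₁/V₂)^(n−1) = 540×(0.168)^0.32 = 305 K; P₂ = P₁(V₁/V₂)^n = 28.5 kPa.
For an ideal gas ΔU = nCvΔT with Cv = (5/2)R = 20.8 J/(mol·K).
ΔU = 1.15×20.8×(305−540) = -5620 J.

-5620 J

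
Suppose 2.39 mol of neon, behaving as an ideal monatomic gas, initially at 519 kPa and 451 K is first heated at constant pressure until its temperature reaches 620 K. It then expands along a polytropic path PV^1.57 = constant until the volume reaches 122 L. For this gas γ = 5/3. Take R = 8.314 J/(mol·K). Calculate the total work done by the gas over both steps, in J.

V₁ = nRT₁/P₁ = 2.39×8.314×451/519 = 17.3 L.
Step 1 — Isobaric: P stays 519 kPa; V/T = const ⇒ T₂ = 620 K, V₂ = 23.7 L.
W = PΔV = 519×(23.7−17.3) kPa·L = 3360 J.
ΔU = nCvΔT = 2.39×12.5×(620−451) = 5040 J.
Q = ΔU + W = nCpΔT = 8400 J.
State after step 1: P = 519 kPa, V = 23.7 L, T = 620 K.
Step 2 — Polytropic n=1.57: T₂ = T₁(V₁/V₂)^(n−1) = 620×(0.195)^0.57 = 244 K; P₂ = P₁(V₁/V₂)^n = 39.7 kPa.
W = (P₁V₁−P₂V₂)/(n−1) = (519×23.7−39.7×122)/0.57 = 13100 J.
ΔU = nCvΔT = 2.39×12.5×(244−620) = -11200 J.
Q = ΔU + W = 1900 J.
Net over both steps: W = 16500 J, Q = 10300 J, ΔU = -6170 J.

16500 J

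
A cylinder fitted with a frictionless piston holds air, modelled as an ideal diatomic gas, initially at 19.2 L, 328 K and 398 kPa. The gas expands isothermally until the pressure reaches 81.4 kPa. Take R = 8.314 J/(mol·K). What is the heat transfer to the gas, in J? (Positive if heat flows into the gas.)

n = P₁V₁/(RT₁) = 398×19.2/(8.314×328) = 2.80 mol.
Isothermal: T stays 328 K; PV = const ⇒ V₂ = 93.9 L, P₂ = 81.4 kPa.
ΔU = 0 (ideal gas, T constant).
W = nRT ln(V₂/V₁) = 2.80×8.314×328×ln(4.89) = 12100 J.
Q = ΔU + W = 12100 J.

12100 J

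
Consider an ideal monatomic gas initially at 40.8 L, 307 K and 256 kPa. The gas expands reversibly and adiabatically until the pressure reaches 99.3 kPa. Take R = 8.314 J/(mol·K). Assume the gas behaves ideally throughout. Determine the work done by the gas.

4940 J

n = P₁V₁/(RT₁) = 256×40.8/(8.314×307) = 4.09 mol.
Adiabatic: T₂/T₁ = (P₂/P₁)^((γ−1)/γ) ⇒ T₂ = 307×(0.388)^0.400 = 210 K; V₂ = 72.0 L.
ΔU = nCvΔT = 4.09×12.5×(210−307) = -4940 J.
Q = 0 for an adiabatic process, so W = −ΔU = 4940 J.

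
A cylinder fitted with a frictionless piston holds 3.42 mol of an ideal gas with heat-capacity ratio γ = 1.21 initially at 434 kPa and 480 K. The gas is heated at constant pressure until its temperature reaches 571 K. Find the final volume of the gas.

V₁ = nRT₁/P₁ = 3.42×8.314×480/434 = 31.4 L.
Isobaric: P stays 434 kPa; V/T = const ⇒ T₂ = 571 K, V₂ = 37.4 L.

37.4 L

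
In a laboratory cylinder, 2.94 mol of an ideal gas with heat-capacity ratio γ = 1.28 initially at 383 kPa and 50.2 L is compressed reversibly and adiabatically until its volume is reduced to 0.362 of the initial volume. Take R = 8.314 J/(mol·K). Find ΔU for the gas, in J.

22600 J

T₁ = P₁V₁/(nR) = 383×50.2/(2.94×8.314) = 787 K.
Adiabatic: TV^(γ−1) = const ⇒ T₂ = 787×(2.76)^0.280 = 1050 K; PV^γ = const ⇒ P₂ = 1410 kPa.
For an ideal gas ΔU = nCvΔT with Cv = R/(γ−1) = 29.7 J/(mol·K).
ΔU = 2.94×29.7×(1050−787) = 22600 J.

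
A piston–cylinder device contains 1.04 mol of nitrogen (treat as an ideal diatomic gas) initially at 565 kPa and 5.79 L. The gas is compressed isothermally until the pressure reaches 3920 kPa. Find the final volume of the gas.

0.835 L

T₁ = P₁V₁/(nR) = 565×5.79/(1.04×8.314) = 378 K.
Isothermal: T stays 378 K; PV = const ⇒ V₂ = 0.835 L, P₂ = 3920 kPa.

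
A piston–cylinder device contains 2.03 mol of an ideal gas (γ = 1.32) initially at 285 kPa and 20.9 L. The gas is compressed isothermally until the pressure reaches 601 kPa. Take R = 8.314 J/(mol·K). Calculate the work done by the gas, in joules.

T₁ = P₁V₁/(nR) = 285×20.9/(2.03×8.314) = 353 K.
Isothermal: T stays 353 K; PV = const ⇒ V₂ = 9.91 L, P₂ = 601 kPa.
W = nRT ln(V₂/V₁) = 2.03×8.314×353×ln(0.474) = -4440 J.

-4440 J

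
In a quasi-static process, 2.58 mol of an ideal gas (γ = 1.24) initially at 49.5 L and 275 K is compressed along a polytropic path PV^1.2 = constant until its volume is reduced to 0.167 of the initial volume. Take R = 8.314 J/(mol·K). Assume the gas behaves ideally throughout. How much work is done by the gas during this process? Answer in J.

P₁ = nRT₁/V₁ = 2.58×8.314×275/49.5 = 119 kPa.
Polytropic n=1.2: T₂ = T₁(V₁/V₂)^(n−1) = 275×(5.99)^0.20 = 393 K; P₂ = P₁(V₁/V₂)^n = 1020 kPa.
W = (P₁V₁−P₂V₂)/(n−1) = (119×49.5−1020×8.27)/0.20 = -12700 J.

-12700 J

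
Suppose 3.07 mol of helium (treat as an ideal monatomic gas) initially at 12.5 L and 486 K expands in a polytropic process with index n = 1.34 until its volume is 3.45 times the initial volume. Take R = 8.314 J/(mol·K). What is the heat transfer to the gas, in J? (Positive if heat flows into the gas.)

6140 J

P₁ = nRT₁/V₁ = 3.07×8.314×486/12.5 = 992 kPa.
Polytropic n=1.34: T₂ = T₁(V₁/V₂)^(n−1) = 486×(0.290)^0.34 = 319 K; P₂ = P₁(V₁/V₂)^n = 189 kPa.
W = (P₁V₁−P₂V₂)/(n−1) = (992×12.5−189×43.1)/0.34 = 12500 J.
ΔU = nCvΔT = 3.07×12.5×(319−486) = -6390 J.
Q = ΔU + W = 6140 J.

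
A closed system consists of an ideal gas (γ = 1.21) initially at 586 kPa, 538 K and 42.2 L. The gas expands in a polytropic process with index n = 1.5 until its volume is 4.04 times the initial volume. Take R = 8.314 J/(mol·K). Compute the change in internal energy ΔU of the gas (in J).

-59200 J

n = P₁V₁/(RT₁) = 586×42.2/(8.314×538) = 5.53 mol.
Polytropic n=1.5: T₂ = T₁(V₁/V₂)^(n−1) = 538×(0.248)^0.50 = 268 K; P₂ = P₁(V₁/V₂)^n = 72.2 kPa.
For an ideal gas ΔU = nCvΔT with Cv = R/(γ−1) = 39.6 J/(mol·K).
ΔU = 5.53×39.6×(268−538) = -59200 J.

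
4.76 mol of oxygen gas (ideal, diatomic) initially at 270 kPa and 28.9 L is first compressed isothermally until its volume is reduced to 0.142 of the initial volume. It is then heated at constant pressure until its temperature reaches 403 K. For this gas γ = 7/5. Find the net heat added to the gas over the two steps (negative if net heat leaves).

T₁ = P₁V₁/(nR) = 270×28.9/(4.76×8.314) = 197 K.
Step 1 — Isothermal: T stays 197 K; PV = const ⇒ V₂ = 4.10 L, P₂ = 1900 kPa.
ΔU = 0 (ideal gas, T constant).
W = nRT ln(V₂/V₁) = 4.76×8.314×197×ln(0.142) = -15200 J.
Q = ΔU + W = -15200 J.
State after step 1: P = 1900 kPa, V = 4.10 L, T = 197 K.
Step 2 — Isobaric: P stays 1900 kPa; V/T = const ⇒ T₂ = 403 K, V₂ = 8.39 L.
W = PΔV = 1900×(8.39−4.10) kPa·L = 8150 J.
ΔU = nCvΔT = 4.76×20.8×(403−197) = 20400 J.
Q = ΔU + W = nCpΔT = 28500 J.
Net over both steps: W = -7090 J, Q = 13300 J, ΔU = 20400 J.

13300 J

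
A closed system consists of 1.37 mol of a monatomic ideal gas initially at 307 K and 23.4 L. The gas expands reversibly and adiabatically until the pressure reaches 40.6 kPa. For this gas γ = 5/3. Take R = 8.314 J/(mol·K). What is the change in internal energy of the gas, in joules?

P₁ = nRT₁/V₁ = 1.37×8.314×307/23.4 = 149 kPa.
Adiabatic: T₂/T₁ = (P₂/P₁)^((γ−1)/γ) ⇒ T₂ = 307×(0.272)^0.400 = 182 K; V₂ = 51.1 L.
For an ideal gas ΔU = nCvΔT with Cv = (3/2)R = 12.5 J/(mol·K).
ΔU = 1.37×12.5×(182−307) = -2130 J.

-2130 J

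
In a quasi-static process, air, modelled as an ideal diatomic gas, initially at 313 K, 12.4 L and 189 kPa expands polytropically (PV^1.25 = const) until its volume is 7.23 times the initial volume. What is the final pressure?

Polytropic n=1.25: T₂ = T₁(V₁/V₂)^(n−1) = 313×(0.138)^0.25 = 191 K; P₂ = P₁(V₁/V₂)^n = 15.9 kPa.

15.9 kPa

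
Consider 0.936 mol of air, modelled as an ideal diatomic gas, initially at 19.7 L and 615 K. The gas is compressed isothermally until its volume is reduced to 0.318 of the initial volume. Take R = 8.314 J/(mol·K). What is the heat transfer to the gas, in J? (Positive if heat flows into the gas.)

P₁ = nRT₁/V₁ = 0.936×8.314×615/19.7 = 243 kPa.
Isothermal: T stays 615 K; PV = const ⇒ V₂ = 6.26 L, P₂ = 764 kPa.
ΔU = 0 (ideal gas, T constant).
W = nRT ln(V₂/V₁) = 0.936×8.314×615×ln(0.318) = -5480 J.
Q = ΔU + W = -5480 J.

-5480 J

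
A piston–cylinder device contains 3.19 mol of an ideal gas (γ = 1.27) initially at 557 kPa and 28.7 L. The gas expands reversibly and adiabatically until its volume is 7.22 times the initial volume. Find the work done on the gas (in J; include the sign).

-24500 J

T₁ = P₁V₁/(nR) = 557×28.7/(3.19×8.314) = 603 K.
Adiabatic: TV^(γ−1) = const ⇒ T₂ = 603×(0.139)^0.270 = 353 K; PV^γ = const ⇒ P₂ = 45.2 kPa.
ΔU = nCvΔT = 3.19×30.8×(353−603) = -24500 J.
Q = 0 for an adiabatic process, so W = −ΔU = 24500 J.
Work done on the gas = −W_by = -24500 J.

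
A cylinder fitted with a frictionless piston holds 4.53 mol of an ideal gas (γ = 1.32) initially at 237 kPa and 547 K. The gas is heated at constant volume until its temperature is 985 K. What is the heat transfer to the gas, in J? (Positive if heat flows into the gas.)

51600 J

V₁ = nRT₁/P₁ = 4.53×8.314×547/237 = 86.9 L.
Isochoric: V stays 86.9 L; P/T = const ⇒ T₂ = 985 K, P₂ = 427 kPa.
W = 0 (no volume change).
ΔU = nCvΔT = 4.53×26.0×(985−547) = 51600 J.
Q = ΔU = 51600 J.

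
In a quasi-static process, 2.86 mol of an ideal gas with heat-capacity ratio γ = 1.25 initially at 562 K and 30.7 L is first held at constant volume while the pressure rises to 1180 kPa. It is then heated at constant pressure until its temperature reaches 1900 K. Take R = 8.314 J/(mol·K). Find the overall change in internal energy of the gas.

P₁ = nRT₁/V₁ = 2.86×8.314×562/30.7 = 435 kPa.
Step 1 — Isochoric: V stays 30.7 L; P/T = const ⇒ T₂ = 1520 K, P₂ = 1180 kPa.
W = 0 (no volume change).
ΔU = nCvΔT = 2.86×33.3×(1520−562) = 91500 J.
Q = ΔU = 91500 J.
State after step 1: P = 1180 kPa, V = 30.7 L, T = 1520 K.
Step 2 — Isobaric: P stays 1180 kPa; V/T = const ⇒ T₂ = 1900 K, V₂ = 38.3 L.
W = PΔV = 1180×(38.3−30.7) kPa·L = 8950 J.
ΔU = nCvΔT = 2.86×33.3×(1900−1520) = 35800 J.
Q = ΔU + W = nCpΔT = 44800 J.
Net over both steps: W = 8950 J, Q = 136000 J, ΔU = 127000 J.

127000 J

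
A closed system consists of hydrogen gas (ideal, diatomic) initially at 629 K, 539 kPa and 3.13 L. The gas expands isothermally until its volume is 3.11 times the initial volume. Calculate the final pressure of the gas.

Isothermal: T stays 629 K; PV = const ⇒ V₂ = 9.73 L, P₂ = 173 kPa.

173 kPa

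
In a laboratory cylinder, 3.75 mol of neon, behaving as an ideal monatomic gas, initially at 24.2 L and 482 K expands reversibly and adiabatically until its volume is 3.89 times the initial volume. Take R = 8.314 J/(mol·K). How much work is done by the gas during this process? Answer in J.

P₁ = nRT₁/V₁ = 3.75×8.314×482/24.2 = 621 kPa.
Adiabatic: TV^(γ−1) = const ⇒ T₂ = 482×(0.257)^0.667 = 195 K; PV^γ = const ⇒ P₂ = 64.5 kPa.
ΔU = nCvΔT = 3.75×12.5×(195−482) = -13400 J.
Q = 0 for an adiabatic process, so W = −ΔU = 13400 J.

13400 J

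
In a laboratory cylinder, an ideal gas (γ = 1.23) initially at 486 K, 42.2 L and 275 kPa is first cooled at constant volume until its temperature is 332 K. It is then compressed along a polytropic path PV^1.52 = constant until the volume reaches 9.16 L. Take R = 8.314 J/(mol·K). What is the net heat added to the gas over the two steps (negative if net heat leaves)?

n = P₁V₁/(RT₁) = 275×42.2/(8.314×486) = 2.87 mol.
Step 1 — Isochoric: V stays 42.2 L; P/T = const ⇒ T₂ = 332 K, P₂ = 188 kPa.
W = 0 (no volume change).
ΔU = nCvΔT = 2.87×36.1×(332−486) = -16000 J.
Q = ΔU = -16000 J.
State after step 1: P = 188 kPa, V = 42.2 L, T = 332 K.
Step 2 — Polytropic n=1.52: T₂ = T₁(V₁/V₂)^(n−1) = 332×(4.61)^0.52 = 735 K; P₂ = P₁(V₁/V₂)^n = 1920 kPa.
W = (P₁V₁−P₂V₂)/(n−1) = (188×42.2−1920×9.16)/0.52 = -18500 J.
ΔU = nCvΔT = 2.87×36.1×(735−332) = 41800 J.
Q = ΔU + W = 23300 J.
Net over both steps: W = -18500 J, Q = 7330 J, ΔU = 25800 J.

7330 J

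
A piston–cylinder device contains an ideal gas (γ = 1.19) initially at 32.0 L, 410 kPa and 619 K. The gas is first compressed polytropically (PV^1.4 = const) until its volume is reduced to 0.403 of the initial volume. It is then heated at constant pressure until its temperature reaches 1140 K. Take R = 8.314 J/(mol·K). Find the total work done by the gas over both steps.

-9090 J

n = P₁V₁/(RT₁) = 410×32.0/(8.314×619) = 2.55 mol.
Step 1 — Polytropic n=1.4: T₂ = T₁(V₁/V₂)^(n−1) = 619×(2.48)^0.40 = 890 K; P₂ = P₁(V₁/V₂)^n = 1460 kPa.
W = (P₁V₁−P₂V₂)/(n−1) = (410×32.0−1460×12.9)/0.40 = -14400 J.
ΔU = nCvΔT = 2.55×43.8×(890−619) = 30300 J.
Q = ΔU + W = 15900 J.
State after step 1: P = 1460 kPa, V = 12.9 L, T = 890 K.
Step 2 — Isobaric: P stays 1460 kPa; V/T = const ⇒ T₂ = 1140 K, V₂ = 16.5 L.
W = PΔV = 1460×(16.5−12.9) kPa·L = 5290 J.
ΔU = nCvΔT = 2.55×43.8×(1140−890) = 27800 J.
Q = ΔU + W = nCpΔT = 33100 J.
Net over both steps: W = -9090 J, Q = 49000 J, ΔU = 58100 J.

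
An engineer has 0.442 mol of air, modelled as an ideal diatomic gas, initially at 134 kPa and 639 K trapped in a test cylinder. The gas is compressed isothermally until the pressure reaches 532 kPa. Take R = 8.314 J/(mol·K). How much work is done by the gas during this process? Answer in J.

-3240 J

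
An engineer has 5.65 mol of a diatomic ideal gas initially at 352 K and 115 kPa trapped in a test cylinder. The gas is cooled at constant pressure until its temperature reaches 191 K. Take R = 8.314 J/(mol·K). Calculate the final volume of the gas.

V₁ = nRT₁/P₁ = 5.65×8.314×352/115 = 144 L.
Isobaric: P stays 115 kPa; V/T = const ⇒ T₂ = 191 K, V₂ = 78.0 L.

78.0 L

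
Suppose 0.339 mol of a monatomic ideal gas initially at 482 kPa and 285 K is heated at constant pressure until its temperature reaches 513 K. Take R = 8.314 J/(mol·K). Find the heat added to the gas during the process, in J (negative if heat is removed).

V₁ = nRT₁/P₁ = 0.339×8.314×285/482 = 1.67 L.
Isobaric: P stays 482 kPa; V/T = const ⇒ T₂ = 513 K, V₂ = 3.00 L.
W = PΔV = 482×(3.00−1.67) kPa·L = 643 J.
ΔU = nCvΔT = 0.339×12.5×(513−285) = 964 J.
Q = ΔU + W = nCpΔT = 1610 J.

1610 J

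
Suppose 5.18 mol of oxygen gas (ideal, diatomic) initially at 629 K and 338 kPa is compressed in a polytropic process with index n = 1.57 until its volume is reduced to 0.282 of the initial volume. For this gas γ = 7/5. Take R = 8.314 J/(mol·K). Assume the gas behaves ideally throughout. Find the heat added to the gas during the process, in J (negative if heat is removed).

21400 J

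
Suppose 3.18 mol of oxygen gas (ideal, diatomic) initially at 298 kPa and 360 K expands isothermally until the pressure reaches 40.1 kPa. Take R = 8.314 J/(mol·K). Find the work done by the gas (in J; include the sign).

V₁ = nRT₁/P₁ = 3.18×8.314×360/298 = 31.9 L.
Isothermal: T stays 360 K; PV = const ⇒ V₂ = 237 L, P₂ = 40.1 kPa.
W = nRT ln(V₂/V₁) = 3.18×8.314×360×ln(7.43) = 19100 J.

19100 J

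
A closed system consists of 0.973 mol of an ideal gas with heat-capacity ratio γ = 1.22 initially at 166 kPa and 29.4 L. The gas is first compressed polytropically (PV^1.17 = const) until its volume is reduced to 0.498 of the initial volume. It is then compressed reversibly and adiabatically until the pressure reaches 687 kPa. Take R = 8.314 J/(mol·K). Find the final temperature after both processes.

757 K

T₁ = P₁V₁/(nR) = 166×29.4/(0.973×8.314) = 603 K.
Step 1 — Polytropic n=1.17: T₂ = T₁(V₁/V₂)^(n−1) = 603×(2.01)^0.17 = 679 K; P₂ = P₁(V₁/V₂)^n = 375 kPa.
W = (P₁V₁−P₂V₂)/(n−1) = (166×29.4−375×14.6)/0.17 = -3610 J.
ΔU = nCvΔT = 0.973×37.8×(679−603) = 2790 J.
Q = ΔU + W = -821 J.
State after step 1: P = 375 kPa, V = 14.6 L, T = 679 K.
Step 2 — Adiabatic: T₂/T₁ = (P₂/P₁)^((γ−1)/γ) ⇒ T₂ = 679×(1.83)^0.180 = 757 K; V₂ = 8.92 L.
ΔU = nCvΔT = 0.973×37.8×(757−679) = 2880 J.
Q = 0 for an adiabatic process, so W = −ΔU = -2880 J.
Net over both steps: W = -6490 J, Q = -821 J, ΔU = 5670 J.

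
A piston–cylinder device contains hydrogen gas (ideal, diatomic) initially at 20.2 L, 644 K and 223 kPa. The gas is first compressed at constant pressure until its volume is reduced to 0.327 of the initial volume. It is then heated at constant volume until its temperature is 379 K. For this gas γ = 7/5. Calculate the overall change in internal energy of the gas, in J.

n = P₁V₁/(RT₁) = 223×20.2/(8.314×644) = 0.841 mol.
Step 1 — Isobaric: P stays 223 kPa; V/T = const ⇒ T₂ = 211 K, V₂ = 6.61 L.
W = PΔV = 223×(6.61−20.2) kPa·L = -3030 J.
ΔU = nCvΔT = 0.841×20.8×(211−644) = -7580 J.
Q = ΔU + W = nCpΔT = -10600 J.
State after step 1: P = 223 kPa, V = 6.61 L, T = 211 K.
Step 2 — Isochoric: V stays 6.61 L; P/T = const ⇒ T₂ = 379 K, P₂ = 401 kPa.
W = 0 (no volume change).
ΔU = nCvΔT = 0.841×20.8×(379−211) = 2940 J.
Q = ΔU = 2940 J.
Net over both steps: W = -3030 J, Q = -7670 J, ΔU = -4630 J.

-4630 J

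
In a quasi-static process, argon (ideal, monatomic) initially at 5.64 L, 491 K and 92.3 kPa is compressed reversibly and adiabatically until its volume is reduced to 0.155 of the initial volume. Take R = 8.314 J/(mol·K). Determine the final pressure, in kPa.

2060 kPa

Adiabatic: TV^(γ−1) = const ⇒ T₂ = 491×(6.45)^0.667 = 1700 K; PV^γ = const ⇒ P₂ = 2060 kPa.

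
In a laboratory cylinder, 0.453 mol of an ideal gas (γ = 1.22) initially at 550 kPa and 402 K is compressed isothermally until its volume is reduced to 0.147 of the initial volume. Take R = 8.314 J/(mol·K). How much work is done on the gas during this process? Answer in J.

2900 J

V₁ = nRT₁/P₁ = 0.453×8.314×402/550 = 2.75 L.
Isothermal: T stays 402 K; PV = const ⇒ V₂ = 0.405 L, P₂ = 3740 kPa.
W = nRT ln(V₂/V₁) = 0.453×8.314×402×ln(0.147) = -2900 J.
Work done on the gas = −W_by = 2900 J.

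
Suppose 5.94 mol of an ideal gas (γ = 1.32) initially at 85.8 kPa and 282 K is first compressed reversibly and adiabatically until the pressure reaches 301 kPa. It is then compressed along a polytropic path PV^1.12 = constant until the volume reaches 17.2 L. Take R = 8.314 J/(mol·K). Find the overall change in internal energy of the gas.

V₁ = nRT₁/P₁ = 5.94×8.314×282/85.8 = 162 L.
Step 1 — Adiabatic: T₂/T₁ = (P₂/P₁)^((γ−1)/γ) ⇒ T₂ = 282×(3.51)^0.242 = 382 K; V₂ = 62.7 L.
ΔU = nCvΔT = 5.94×26.0×(382−282) = 15500 J.
Q = 0 for an adiabatic process, so W = −ΔU = -15500 J.
State after step 1: P = 301 kPa, V = 62.7 L, T = 382 K.
Step 2 — Polytropic n=1.12: T₂ = T₁(V₁/V₂)^(n−1) = 382×(3.65)^0.12 = 446 K; P₂ = P₁(V₁/V₂)^n = 1280 kPa.
W = (P₁V₁−P₂V₂)/(n−1) = (301×62.7−1280×17.2)/0.12 = -26400 J.
ΔU = nCvΔT = 5.94×26.0×(446−382) = 9910 J.
Q = ΔU + W = -16500 J.
Net over both steps: W = -41900 J, Q = -16500 J, ΔU = 25400 J.

25400 J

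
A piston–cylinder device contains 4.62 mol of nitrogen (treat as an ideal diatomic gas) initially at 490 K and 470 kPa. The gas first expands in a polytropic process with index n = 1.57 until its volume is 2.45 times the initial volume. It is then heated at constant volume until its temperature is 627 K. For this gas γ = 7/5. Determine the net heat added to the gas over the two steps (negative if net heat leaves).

26400 J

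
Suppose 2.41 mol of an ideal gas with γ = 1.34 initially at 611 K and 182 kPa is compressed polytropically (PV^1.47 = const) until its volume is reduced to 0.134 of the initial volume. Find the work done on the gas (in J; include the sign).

40900 J

V₁ = nRT₁/P₁ = 2.41×8.314×611/182 = 67.3 L.
Polytropic n=1.47: T₂ = T₁(V₁/V₂)^(n−1) = 611×(7.46)^0.47 = 1570 K; P₂ = P₁(V₁/V₂)^n = 3490 kPa.
W = (P₁V₁−P₂V₂)/(n−1) = (182×67.3−3490×9.01)/0.47 = -40900 J.
Work done on the gas = −W_by = 40900 J.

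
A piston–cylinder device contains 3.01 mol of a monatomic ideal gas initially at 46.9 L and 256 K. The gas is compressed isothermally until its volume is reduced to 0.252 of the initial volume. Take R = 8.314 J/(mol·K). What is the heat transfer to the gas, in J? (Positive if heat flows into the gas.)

-8830 J

P₁ = nRT₁/V₁ = 3.01×8.314×256/46.9 = 137 kPa.
Isothermal: T stays 256 K; PV = const ⇒ V₂ = 11.8 L, P₂ = 542 kPa.
ΔU = 0 (ideal gas, T constant).
W = nRT ln(V₂/V₁) = 3.01×8.314×256×ln(0.252) = -8830 J.
Q = ΔU + W = -8830 J.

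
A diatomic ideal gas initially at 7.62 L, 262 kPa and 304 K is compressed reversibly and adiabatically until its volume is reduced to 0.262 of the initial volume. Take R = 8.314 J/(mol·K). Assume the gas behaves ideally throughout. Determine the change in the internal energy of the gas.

n = P₁V₁/(RT₁) = 262×7.62/(8.314×304) = 0.790 mol.
Adiabatic: TV^(γ−1) = const ⇒ T₂ = 304×(3.82)^0.400 = 519 K; PV^γ = const ⇒ P₂ = 1710 kPa.
For an ideal gas ΔU = nCvΔT with Cv = (5/2)R = 20.8 J/(mol·K).
ΔU = 0.790×20.8×(519−304) = 3540 J.

3540 J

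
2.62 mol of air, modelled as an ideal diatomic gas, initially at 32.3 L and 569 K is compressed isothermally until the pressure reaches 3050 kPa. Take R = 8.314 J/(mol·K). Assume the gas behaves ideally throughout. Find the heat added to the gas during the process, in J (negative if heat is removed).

-25700 J

P₁ = nRT₁/V₁ = 2.62×8.314×569/32.3 = 384 kPa.
Isothermal: T stays 569 K; PV = const ⇒ V₂ = 4.06 L, P₂ = 3050 kPa.
ΔU = 0 (ideal gas, T constant).
W = nRT ln(V₂/V₁) = 2.62×8.314×569×ln(0.126) = -25700 J.
Q = ΔU + W = -25700 J.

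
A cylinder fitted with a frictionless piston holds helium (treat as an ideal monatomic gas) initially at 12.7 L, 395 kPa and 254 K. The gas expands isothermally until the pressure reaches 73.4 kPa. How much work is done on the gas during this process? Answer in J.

-8440 J

n = P₁V₁/(RT₁) = 395×12.7/(8.314×254) = 2.38 mol.
Isothermal: T stays 254 K; PV = const ⇒ V₂ = 68.3 L, P₂ = 73.4 kPa.
W = nRT ln(V₂/V₁) = 2.38×8.314×254×ln(5.38) = 8440 J.
Work done on the gas = −W_by = -8440 J.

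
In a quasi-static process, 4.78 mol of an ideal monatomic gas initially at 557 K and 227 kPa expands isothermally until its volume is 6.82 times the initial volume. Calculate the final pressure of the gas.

V₁ = nRT₁/P₁ = 4.78×8.314×557/227 = 97.5 L.
Isothermal: T stays 557 K; PV = const ⇒ V₂ = 665 L, P₂ = 33.3 kPa.

33.3 kPa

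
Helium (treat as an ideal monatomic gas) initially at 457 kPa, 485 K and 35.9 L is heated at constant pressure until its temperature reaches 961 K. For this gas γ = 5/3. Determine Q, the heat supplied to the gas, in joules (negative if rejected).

40300 J

n = P₁V₁/(RT₁) = 457×35.9/(8.314×485) = 4.07 mol.
Isobaric: P stays 457 kPa; V/T = const ⇒ T₂ = 961 K, V₂ = 71.1 L.
W = PΔV = 457×(71.1−35.9) kPa·L = 16100 J.
ΔU = nCvΔT = 4.07×12.5×(961−485) = 24200 J.
Q = ΔU + W = nCpΔT = 40300 J.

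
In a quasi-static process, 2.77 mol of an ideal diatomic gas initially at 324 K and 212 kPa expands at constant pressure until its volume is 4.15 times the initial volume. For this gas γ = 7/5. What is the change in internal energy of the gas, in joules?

V₁ = nRT₁/P₁ = 2.77×8.314×324/212 = 35.2 L.
Isobaric: P stays 212 kPa; V/T = const ⇒ T₂ = 1340 K, V₂ = 146 L.
For an ideal gas ΔU = nCvΔT with Cv = (5/2)R = 20.8 J/(mol·K).
ΔU = 2.77×20.8×(1340−324) = 58800 J.

58800 J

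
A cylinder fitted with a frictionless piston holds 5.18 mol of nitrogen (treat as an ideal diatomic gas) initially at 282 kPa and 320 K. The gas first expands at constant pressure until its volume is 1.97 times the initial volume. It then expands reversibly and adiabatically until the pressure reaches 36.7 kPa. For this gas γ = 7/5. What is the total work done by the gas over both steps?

V₁ = nRT₁/P₁ = 5.18×8.314×320/282 = 48.9 L.
Step 1 — Isobaric: P stays 282 kPa; V/T = const ⇒ T₂ = 630 K, V₂ = 96.3 L.
W = PΔV = 282×(96.3−48.9) kPa·L = 13400 J.
ΔU = nCvΔT = 5.18×20.8×(630−320) = 33400 J.
Q = ΔU + W = nCpΔT = 46800 J.
State after step 1: P = 282 kPa, V = 96.3 L, T = 630 K.
Step 2 — Adiabatic: T₂/T₁ = (P₂/P₁)^((γ−1)/γ) ⇒ T₂ = 630×(0.130)^0.286 = 352 K; V₂ = 413 L.
ΔU = nCvΔT = 5.18×20.8×(352−630) = -30000 J.
Q = 0 for an adiabatic process, so W = −ΔU = 30000 J.
Net over both steps: W = 43300 J, Q = 46800 J, ΔU = 3450 J.

43300 J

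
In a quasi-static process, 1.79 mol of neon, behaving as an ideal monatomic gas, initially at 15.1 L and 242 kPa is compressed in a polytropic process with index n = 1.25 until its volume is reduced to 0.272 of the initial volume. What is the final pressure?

1230 kPa

T₁ = P₁V₁/(nR) = 242×15.1/(1.79×8.314) = 246 K.
Polytropic n=1.25: T₂ = T₁(V₁/V₂)^(n−1) = 246×(3.68)^0.25 = 340 K; P₂ = P₁(V₁/V₂)^n = 1230 kPa.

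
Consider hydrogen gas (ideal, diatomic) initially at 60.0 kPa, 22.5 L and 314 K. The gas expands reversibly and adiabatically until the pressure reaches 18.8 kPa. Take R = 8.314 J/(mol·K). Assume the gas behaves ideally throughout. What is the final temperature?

Adiabatic: T₂/T₁ = (P₂/P₁)^((γ−1)/γ) ⇒ T₂ = 314×(0.313)^0.286 = 225 K; V₂ = 51.5 L.

225 K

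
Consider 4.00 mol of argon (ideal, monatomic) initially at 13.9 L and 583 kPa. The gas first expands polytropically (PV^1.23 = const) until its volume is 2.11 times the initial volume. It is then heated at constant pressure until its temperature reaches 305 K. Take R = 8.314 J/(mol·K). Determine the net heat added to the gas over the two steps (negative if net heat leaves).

11900 J

T₁ = P₁V₁/(nR) = 583×13.9/(4.00×8.314) = 244 K.
Step 1 — Polytropic n=1.23: T₂ = T₁(V₁/V₂)^(n−1) = 244×(0.474)^0.23 = 205 K; P₂ = P₁(V₁/V₂)^n = 233 kPa.
W = (P₁V₁−P₂V₂)/(n−1) = (583×13.9−233×29.3)/0.23 = 5560 J.
ΔU = nCvΔT = 4.00×12.5×(205−244) = -1920 J.
Q = ΔU + W = 3640 J.
State after step 1: P = 233 kPa, V = 29.3 L, T = 205 K.
Step 2 — Isobaric: P stays 233 kPa; V/T = const ⇒ T₂ = 305 K, V₂ = 43.6 L.
W = PΔV = 233×(43.6−29.3) kPa·L = 3320 J.
ΔU = nCvΔT = 4.00×12.5×(305−205) = 4980 J.
Q = ΔU + W = nCpΔT = 8300 J.
Net over both steps: W = 8880 J, Q = 11900 J, ΔU = 3060 J.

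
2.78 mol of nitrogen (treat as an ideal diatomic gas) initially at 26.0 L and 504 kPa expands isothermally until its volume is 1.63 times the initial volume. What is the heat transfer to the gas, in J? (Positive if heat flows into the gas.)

6400 J

T₁ = P₁V₁/(nR) = 504×26.0/(2.78×8.314) = 567 K.
Isothermal: T stays 567 K; PV = const ⇒ V₂ = 42.4 L, P₂ = 309 kPa.
ΔU = 0 (ideal gas, T constant).
W = nRT ln(V₂/V₁) = 2.78×8.314×567×ln(1.63) = 6400 J.
Q = ΔU + W = 6400 J.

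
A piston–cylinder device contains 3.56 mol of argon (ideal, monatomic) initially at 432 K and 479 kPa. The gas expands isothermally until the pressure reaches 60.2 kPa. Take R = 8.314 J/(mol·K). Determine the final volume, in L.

V₁ = nRT₁/P₁ = 3.56×8.314×432/479 = 26.7 L.
Isothermal: T stays 432 K; PV = const ⇒ V₂ = 212 L, P₂ = 60.2 kPa.

212 L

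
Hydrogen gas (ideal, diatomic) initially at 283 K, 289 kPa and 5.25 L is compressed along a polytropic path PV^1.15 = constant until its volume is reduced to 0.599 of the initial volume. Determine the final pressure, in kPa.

Polytropic n=1.15: T₂ = T₁(V₁/V₂)^(n−1) = 283×(1.67)^0.15 = 306 K; P₂ = P₁(V₁/V₂)^n = 521 kPa.

521 kPa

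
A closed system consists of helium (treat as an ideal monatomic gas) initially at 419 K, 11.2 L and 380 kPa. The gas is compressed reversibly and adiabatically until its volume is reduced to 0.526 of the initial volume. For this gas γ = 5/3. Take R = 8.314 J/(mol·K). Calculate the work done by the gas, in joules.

n = P₁V₁/(RT₁) = 380×11.2/(8.314×419) = 1.22 mol.
Adiabatic: TV^(γ−1) = const ⇒ T₂ = 419×(1.90)^0.667 = 643 K; PV^γ = const ⇒ P₂ = 1110 kPa.
ΔU = nCvΔT = 1.22×12.5×(643−419) = 3410 J.
Q = 0 for an adiabatic process, so W = −ΔU = -3410 J.

-3410 J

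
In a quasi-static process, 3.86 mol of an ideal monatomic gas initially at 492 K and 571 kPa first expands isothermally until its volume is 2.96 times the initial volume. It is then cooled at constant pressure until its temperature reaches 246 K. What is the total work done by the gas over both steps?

V₁ = nRT₁/P₁ = 3.86×8.314×492/571 = 27.7 L.
Step 1 — Isothermal: T stays 492 K; PV = const ⇒ V₂ = 81.8 L, P₂ = 193 kPa.
ΔU = 0 (ideal gas, T constant).
W = nRT ln(V₂/V₁) = 3.86×8.314×492×ln(2.96) = 17100 J.
Q = ΔU + W = 17100 J.
State after step 1: P = 193 kPa, V = 81.8 L, T = 492 K.
Step 2 — Isobaric: P stays 193 kPa; V/T = const ⇒ T₂ = 246 K, V₂ = 40.9 L.
W = PΔV = 193×(40.9−81.8) kPa·L = -7890 J.
ΔU = nCvΔT = 3.86×12.5×(246−492) = -11800 J.
Q = ΔU + W = nCpΔT = -19700 J.
Net over both steps: W = 9240 J, Q = -2600 J, ΔU = -11800 J.

9240 J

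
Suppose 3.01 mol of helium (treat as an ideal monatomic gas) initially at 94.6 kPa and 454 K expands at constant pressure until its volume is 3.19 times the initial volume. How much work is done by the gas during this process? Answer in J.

V₁ = nRT₁/P₁ = 3.01×8.314×454/94.6 = 120 L.
Isobaric: P stays 94.6 kPa; V/T = const ⇒ T₂ = 1450 K, V₂ = 383 L.
W = PΔV = 94.6×(383−120) kPa·L = 24900 J.

24900 J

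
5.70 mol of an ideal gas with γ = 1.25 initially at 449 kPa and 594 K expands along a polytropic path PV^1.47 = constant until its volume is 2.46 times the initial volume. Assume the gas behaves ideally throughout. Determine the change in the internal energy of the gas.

-38800 J

V₁ = nRT₁/P₁ = 5.70×8.314×594/449 = 62.7 L.
Polytropic n=1.47: T₂ = T₁(V₁/V₂)^(n−1) = 594×(0.407)^0.47 = 389 K; P₂ = P₁(V₁/V₂)^n = 120 kPa.
For an ideal gas ΔU = nCvΔT with Cv = R/(γ−1) = 33.3 J/(mol·K).
ΔU = 5.70×33.3×(389−594) = -38800 J.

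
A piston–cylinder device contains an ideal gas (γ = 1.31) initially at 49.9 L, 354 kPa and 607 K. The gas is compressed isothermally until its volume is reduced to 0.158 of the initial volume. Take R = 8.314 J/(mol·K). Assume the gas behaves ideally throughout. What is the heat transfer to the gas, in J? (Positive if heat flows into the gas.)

-32600 J

n = P₁V₁/(RT₁) = 354×49.9/(8.314×607) = 3.50 mol.
Isothermal: T stays 607 K; PV = const ⇒ V₂ = 7.88 L, P₂ = 2240 kPa.
ΔU = 0 (ideal gas, T constant).
W = nRT ln(V₂/V₁) = 3.50×8.314×607×ln(0.158) = -32600 J.
Q = ΔU + W = -32600 J.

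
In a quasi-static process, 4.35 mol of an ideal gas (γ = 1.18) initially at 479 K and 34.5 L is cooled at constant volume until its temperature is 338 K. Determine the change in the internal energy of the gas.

P₁ = nRT₁/V₁ = 4.35×8.314×479/34.5 = 502 kPa.
Isochoric: V stays 34.5 L; P/T = const ⇒ T₂ = 338 K, P₂ = 354 kPa.
For an ideal gas ΔU = nCvΔT with Cv = R/(γ−1) = 46.2 J/(mol·K).
ΔU = 4.35×46.2×(338−479) = -28300 J.

-28300 J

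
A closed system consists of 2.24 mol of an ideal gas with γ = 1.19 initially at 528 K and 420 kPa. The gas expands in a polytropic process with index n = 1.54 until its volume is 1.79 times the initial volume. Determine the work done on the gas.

-4910 J

V₁ = nRT₁/P₁ = 2.24×8.314×528/420 = 23.4 L.
Polytropic n=1.54: T₂ = T₁(V₁/V₂)^(n−1) = 528×(0.559)^0.54 = 386 K; P₂ = P₁(V₁/V₂)^n = 171 kPa.
W = (P₁V₁−P₂V₂)/(n−1) = (420×23.4−171×41.9)/0.54 = 4910 J.
Work done on the gas = −W_by = -4910 J.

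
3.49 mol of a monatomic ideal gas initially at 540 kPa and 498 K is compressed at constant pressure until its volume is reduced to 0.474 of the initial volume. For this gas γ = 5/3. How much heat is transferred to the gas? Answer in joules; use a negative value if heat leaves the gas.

V₁ = nRT₁/P₁ = 3.49×8.314×498/540 = 26.8 L.
Isobaric: P stays 540 kPa; V/T = const ⇒ T₂ = 236 K, V₂ = 12.7 L.
W = PΔV = 540×(12.7−26.8) kPa·L = -7600 J.
ΔU = nCvΔT = 3.49×12.5×(236−498) = -11400 J.
Q = ΔU + W = nCpΔT = -19000 J.

-19000 J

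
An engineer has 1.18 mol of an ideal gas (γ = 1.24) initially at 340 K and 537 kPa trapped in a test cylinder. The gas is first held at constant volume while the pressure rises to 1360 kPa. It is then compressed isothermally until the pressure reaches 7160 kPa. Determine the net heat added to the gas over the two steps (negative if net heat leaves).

V₁ = nRT₁/P₁ = 1.18×8.314×340/537 = 6.21 L.
Step 1 — Isochoric: V stays 6.21 L; P/T = const ⇒ T₂ = 861 K, P₂ = 1360 kPa.
W = 0 (no volume change).
ΔU = nCvΔT = 1.18×34.6×(861−340) = 21300 J.
Q = ΔU = 21300 J.
State after step 1: P = 1360 kPa, V = 6.21 L, T = 861 K.
Step 2 — Isothermal: T stays 861 K; PV = const ⇒ V₂ = 1.18 L, P₂ = 7160 kPa.
ΔU = 0 (ideal gas, T constant).
W = nRT ln(V₂/V₁) = 1.18×8.314×861×ln(0.190) = -14000 J.
Q = ΔU + W = -14000 J.
Net over both steps: W = -14000 J, Q = 7270 J, ΔU = 21300 J.

7270 J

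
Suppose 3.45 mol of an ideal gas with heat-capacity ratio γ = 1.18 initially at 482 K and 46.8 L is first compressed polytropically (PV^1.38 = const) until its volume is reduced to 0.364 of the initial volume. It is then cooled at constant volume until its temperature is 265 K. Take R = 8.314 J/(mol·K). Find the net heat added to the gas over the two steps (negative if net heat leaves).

P₁ = nRT₁/V₁ = 3.45×8.314×482/46.8 = 295 kPa.
Step 1 — Polytropic n=1.38: T₂ = T₁(V₁/V₂)^(n−1) = 482×(2.75)^0.38 = 708 K; P₂ = P₁(V₁/V₂)^n = 1190 kPa.
W = (P₁V₁−P₂V₂)/(n−1) = (295×46.8−1190×17.0)/0.38 = -17000 J.
ΔU = nCvΔT = 3.45×46.2×(708−482) = 36000 J.
Q = ΔU + W = 18900 J.
State after step 1: P = 1190 kPa, V = 17.0 L, T = 708 K.
Step 2 — Isochoric: V stays 17.0 L; P/T = const ⇒ T₂ = 265 K, P₂ = 446 kPa.
W = 0 (no volume change).
ΔU = nCvΔT = 3.45×46.2×(265−708) = -70500 J.
Q = ΔU = -70500 J.
Net over both steps: W = -17000 J, Q = -51600 J, ΔU = -34600 J.

-51600 J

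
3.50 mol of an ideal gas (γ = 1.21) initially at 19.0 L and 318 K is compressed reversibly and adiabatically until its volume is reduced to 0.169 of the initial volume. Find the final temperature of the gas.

462 K

P₁ = nRT₁/V₁ = 3.50×8.314×318/19.0 = 487 kPa.
Adiabatic: TV^(γ−1) = const ⇒ T₂ = 318×(5.92)^0.210 = 462 K; PV^γ = const ⇒ P₂ = 4190 kPa.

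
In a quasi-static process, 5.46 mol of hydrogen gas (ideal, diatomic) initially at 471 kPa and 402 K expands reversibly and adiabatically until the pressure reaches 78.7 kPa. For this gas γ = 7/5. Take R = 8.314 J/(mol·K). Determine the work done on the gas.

-18300 J

V₁ = nRT₁/P₁ = 5.46×8.314×402/471 = 38.7 L.
Adiabatic: T₂/T₁ = (P₂/P₁)^((γ−1)/γ) ⇒ T₂ = 402×(0.167)^0.286 = 241 K; V₂ = 139 L.
ΔU = nCvΔT = 5.46×20.8×(241−402) = -18300 J.
Q = 0 for an adiabatic process, so W = −ΔU = 18300 J.
Work done on the gas = −W_by = -18300 J.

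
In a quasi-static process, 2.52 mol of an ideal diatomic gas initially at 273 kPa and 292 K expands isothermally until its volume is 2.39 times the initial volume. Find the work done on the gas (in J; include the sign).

-5330 J

V₁ = nRT₁/P₁ = 2.52×8.314×292/273 = 22.4 L.
Isothermal: T stays 292 K; PV = const ⇒ V₂ = 53.6 L, P₂ = 114 kPa.
W = nRT ln(V₂/V₁) = 2.52×8.314×292×ln(2.39) = 5330 J.
Work done on the gas = −W_by = -5330 J.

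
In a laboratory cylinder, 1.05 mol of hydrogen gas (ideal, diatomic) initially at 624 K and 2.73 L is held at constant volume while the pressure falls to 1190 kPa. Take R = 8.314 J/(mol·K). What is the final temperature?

P₁ = nRT₁/V₁ = 1.05×8.314×624/2.73 = 2000 kPa.
Isochoric: V stays 2.73 L; P/T = const ⇒ T₂ = 372 K, P₂ = 1190 kPa.

372 K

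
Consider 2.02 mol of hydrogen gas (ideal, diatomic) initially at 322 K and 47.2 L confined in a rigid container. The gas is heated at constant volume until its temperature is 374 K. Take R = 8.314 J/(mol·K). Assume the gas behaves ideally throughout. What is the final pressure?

133 kPa

P₁ = nRT₁/V₁ = 2.02×8.314×322/47.2 = 115 kPa.
Isochoric: V stays 47.2 L; P/T = const ⇒ T₂ = 374 K, P₂ = 133 kPa.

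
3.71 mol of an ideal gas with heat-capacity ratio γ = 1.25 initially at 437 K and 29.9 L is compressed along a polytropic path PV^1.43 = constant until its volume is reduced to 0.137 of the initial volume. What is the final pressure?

7740 kPa

P₁ = nRT₁/V₁ = 3.71×8.314×437/29.9 = 451 kPa.
Polytropic n=1.43: T₂ = T₁(V₁/V₂)^(n−1) = 437×(7.30)^0.43 = 1030 K; P₂ = P₁(V₁/V₂)^n = 7740 kPa.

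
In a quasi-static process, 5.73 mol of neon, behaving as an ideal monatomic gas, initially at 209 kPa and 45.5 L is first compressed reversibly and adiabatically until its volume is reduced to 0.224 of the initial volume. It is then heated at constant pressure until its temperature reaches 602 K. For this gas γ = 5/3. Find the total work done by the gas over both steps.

T₁ = P₁V₁/(nR) = 209×45.5/(5.73×8.314) = 200 K.
Step 1 — Adiabatic: TV^(γ−1) = const ⇒ T₂ = 200×(4.46)^0.667 = 541 K; PV^γ = const ⇒ P₂ = 2530 kPa.
ΔU = nCvΔT = 5.73×12.5×(541−200) = 24400 J.
Q = 0 for an adiabatic process, so W = −ΔU = -24400 J.
State after step 1: P = 2530 kPa, V = 10.2 L, T = 541 K.
Step 2 — Isobaric: P stays 2530 kPa; V/T = const ⇒ T₂ = 602 K, V₂ = 11.3 L.
W = PΔV = 2530×(11.3−10.2) kPa·L = 2900 J.
ΔU = nCvΔT = 5.73×12.5×(602−541) = 4340 J.
Q = ΔU + W = nCpΔT = 7240 J.
Net over both steps: W = -21500 J, Q = 7240 J, ΔU = 28800 J.

-21500 J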